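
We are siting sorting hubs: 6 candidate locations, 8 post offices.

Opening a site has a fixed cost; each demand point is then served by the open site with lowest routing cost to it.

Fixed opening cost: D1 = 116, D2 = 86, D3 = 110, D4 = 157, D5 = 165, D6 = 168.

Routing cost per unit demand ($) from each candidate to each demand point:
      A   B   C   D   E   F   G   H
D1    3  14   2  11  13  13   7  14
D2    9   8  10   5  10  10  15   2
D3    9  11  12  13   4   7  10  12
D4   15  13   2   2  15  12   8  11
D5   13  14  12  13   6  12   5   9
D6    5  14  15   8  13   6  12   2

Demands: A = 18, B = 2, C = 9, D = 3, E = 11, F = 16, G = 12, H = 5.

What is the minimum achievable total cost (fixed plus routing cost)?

653

Open {D1, D3}: assign each demand point to its cheapest open site.
  A→D1 18×3=54, B→D3 2×11=22, C→D1 9×2=18, D→D1 3×11=33, E→D3 11×4=44, F→D3 16×7=112, G→D1 12×7=84, H→D3 5×12=60
  routing cost 427, fixed 226 → total 653.
Compare {D1, D2, D3}: routing cost 353 + fixed 312 = 665.
Compare {D1, D2}: routing cost 467 + fixed 202 = 669.
Compare {D1, D6}: routing cost 457 + fixed 284 = 741.
All other subsets cost ≥ 665. Minimum total cost: 653.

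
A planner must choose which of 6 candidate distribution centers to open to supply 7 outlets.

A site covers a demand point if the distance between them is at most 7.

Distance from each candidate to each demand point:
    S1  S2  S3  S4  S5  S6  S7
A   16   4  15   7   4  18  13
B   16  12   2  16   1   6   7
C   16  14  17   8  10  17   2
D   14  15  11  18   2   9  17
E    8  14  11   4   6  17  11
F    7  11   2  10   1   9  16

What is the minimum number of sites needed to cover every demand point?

3

Coverage sets (demand points within 7 of each site):
  A: {S2, S4, S5}
  B: {S3, S5, S6, S7}
  C: {S7}
  D: {S5}
  E: {S4, S5}
  F: {S1, S3, S5}
No 2 sites suffice: every size-2 union leaves at least one demand point uncovered.
But {A, B, F} covers everything, so the minimum is 3.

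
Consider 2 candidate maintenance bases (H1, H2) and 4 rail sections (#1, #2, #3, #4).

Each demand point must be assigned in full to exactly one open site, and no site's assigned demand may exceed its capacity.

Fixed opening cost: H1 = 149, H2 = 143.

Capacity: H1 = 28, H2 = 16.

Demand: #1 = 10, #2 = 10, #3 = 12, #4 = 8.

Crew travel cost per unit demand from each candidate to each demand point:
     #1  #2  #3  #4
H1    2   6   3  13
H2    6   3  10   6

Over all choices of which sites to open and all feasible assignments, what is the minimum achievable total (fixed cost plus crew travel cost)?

596

Open {H1, H2}; cheapest assignment that respects the capacities:
  H1 (cap 28, load 28): #1, #2, #4 — cost 10×2 + 10×6 + 8×13 = 184
  H2 (cap 16, load 12): #3 — cost 12×10 = 120
  Shipping 304, fixed 292 → total 596.
  Any other capacity-feasible assignment to {H1, H2} ships for at least 304.
Total demand is 40 and no other set of sites has combined capacity ≥ 40, so {H1, H2} is the only feasible choice of open sites. Minimum: 596.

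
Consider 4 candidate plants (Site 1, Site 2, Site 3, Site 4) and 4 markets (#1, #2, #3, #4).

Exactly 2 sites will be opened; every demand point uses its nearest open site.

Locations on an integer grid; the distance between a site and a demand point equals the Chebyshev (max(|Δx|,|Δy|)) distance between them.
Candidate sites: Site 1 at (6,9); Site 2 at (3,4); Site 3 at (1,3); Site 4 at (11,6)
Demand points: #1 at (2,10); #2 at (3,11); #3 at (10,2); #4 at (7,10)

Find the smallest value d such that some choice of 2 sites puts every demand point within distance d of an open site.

4

Open {Site 1, Site 4}.
  Farthest demand point is #1 at distance 4 (to Site 1); all others are ≤ 4.
With {Site 1, Site 2} the worst case is 7.
With {Site 1, Site 3} the worst case is 7.
No size-2 selection achieves below 4.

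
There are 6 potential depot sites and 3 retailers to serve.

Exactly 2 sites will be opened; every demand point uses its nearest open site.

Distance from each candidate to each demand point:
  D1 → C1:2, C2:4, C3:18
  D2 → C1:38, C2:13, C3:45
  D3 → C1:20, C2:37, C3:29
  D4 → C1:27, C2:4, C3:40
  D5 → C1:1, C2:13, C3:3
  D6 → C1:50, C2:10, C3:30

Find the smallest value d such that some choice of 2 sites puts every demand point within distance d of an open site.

4

Open {D1, D5}.
  Farthest demand point is C2 at distance 4 (to D1); all others are ≤ 4.
With {D4, D5} the worst case is 4.
With {D5, D6} the worst case is 10.
No size-2 selection achieves below 4.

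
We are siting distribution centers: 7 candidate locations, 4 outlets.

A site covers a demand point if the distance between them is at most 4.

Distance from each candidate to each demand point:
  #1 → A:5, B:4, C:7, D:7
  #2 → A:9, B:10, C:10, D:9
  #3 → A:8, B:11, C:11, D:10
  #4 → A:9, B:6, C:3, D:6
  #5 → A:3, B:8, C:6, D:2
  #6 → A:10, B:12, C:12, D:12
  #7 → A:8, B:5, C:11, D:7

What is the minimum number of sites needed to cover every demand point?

Coverage sets (demand points within 4 of each site):
  #1: {B}
  #2: {}
  #3: {}
  #4: {C}
  #5: {A, D}
  #6: {}
  #7: {}
No 2 sites suffice: every size-2 union leaves at least one demand point uncovered.
But {#1, #4, #5} covers everything, so the minimum is 3.

3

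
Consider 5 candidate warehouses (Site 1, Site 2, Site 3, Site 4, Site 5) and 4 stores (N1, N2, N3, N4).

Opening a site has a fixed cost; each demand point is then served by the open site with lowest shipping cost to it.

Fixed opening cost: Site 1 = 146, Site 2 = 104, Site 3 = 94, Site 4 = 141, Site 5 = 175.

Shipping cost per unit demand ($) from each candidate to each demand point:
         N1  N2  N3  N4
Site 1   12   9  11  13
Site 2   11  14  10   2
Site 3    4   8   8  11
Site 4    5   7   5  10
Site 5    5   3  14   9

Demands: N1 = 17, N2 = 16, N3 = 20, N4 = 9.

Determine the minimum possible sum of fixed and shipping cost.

Open {Site 4}: assign each demand point to its cheapest open site.
  N1→Site 4 17×5=85, N2→Site 4 16×7=112, N3→Site 4 20×5=100, N4→Site 4 9×10=90
  shipping cost 387, fixed 141 → total 528.
Compare {Site 3}: shipping cost 455 + fixed 94 = 549.
Compare {Site 2, Site 4}: shipping cost 315 + fixed 245 = 560.
Compare {Site 2, Site 3}: shipping cost 374 + fixed 198 = 572.
All other subsets cost ≥ 549. Minimum total cost: 528.

528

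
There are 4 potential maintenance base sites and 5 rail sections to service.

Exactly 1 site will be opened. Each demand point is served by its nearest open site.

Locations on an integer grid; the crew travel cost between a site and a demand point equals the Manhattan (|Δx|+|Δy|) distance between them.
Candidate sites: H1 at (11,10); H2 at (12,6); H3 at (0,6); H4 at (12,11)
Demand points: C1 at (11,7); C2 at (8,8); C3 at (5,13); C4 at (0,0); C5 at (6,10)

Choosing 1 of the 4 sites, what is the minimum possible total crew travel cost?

43

Open {H1}.
  C1→H1 3, C2→H1 5, C3→H1 9, C4→H1 21, C5→H1 5  ⇒ total 43.
Compare {H2}: total 50.
Compare {H3}: total 50.
No size-1 selection does better; minimum is 43.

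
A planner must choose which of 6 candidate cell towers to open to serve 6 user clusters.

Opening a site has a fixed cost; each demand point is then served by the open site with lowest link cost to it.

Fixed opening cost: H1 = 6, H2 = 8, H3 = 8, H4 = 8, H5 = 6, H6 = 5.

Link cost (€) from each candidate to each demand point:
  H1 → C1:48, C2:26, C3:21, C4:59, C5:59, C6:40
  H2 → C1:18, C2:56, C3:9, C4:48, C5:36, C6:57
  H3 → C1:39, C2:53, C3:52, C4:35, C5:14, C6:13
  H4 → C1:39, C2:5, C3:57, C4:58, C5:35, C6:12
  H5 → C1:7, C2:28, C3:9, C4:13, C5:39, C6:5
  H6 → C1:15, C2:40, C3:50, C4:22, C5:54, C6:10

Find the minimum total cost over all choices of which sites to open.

Open {H3, H4, H5}: assign each demand point to its cheapest open site.
  C1→H5 7, C2→H4 5, C3→H5 9, C4→H5 13, C5→H3 14, C6→H5 5
  link cost 53, fixed 22 → total 75.
Compare {H3, H4, H5, H6}: link cost 53 + fixed 27 = 80.
Compare {H1, H3, H4, H5}: link cost 53 + fixed 28 = 81.
Compare {H2, H3, H4, H5}: link cost 53 + fixed 30 = 83.
All other subsets cost ≥ 80. Minimum total cost: 75.

75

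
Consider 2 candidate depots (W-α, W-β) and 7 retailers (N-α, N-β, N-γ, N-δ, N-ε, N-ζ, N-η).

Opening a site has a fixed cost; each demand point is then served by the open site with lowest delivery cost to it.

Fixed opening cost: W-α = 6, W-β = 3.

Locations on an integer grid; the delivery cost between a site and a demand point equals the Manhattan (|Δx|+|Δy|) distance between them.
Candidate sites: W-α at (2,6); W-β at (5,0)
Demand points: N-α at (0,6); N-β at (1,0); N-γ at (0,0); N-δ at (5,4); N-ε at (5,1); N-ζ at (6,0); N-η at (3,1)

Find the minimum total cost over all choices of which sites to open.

Open {W-α, W-β}: assign each demand point to its cheapest open site.
  N-α→W-α 2, N-β→W-β 4, N-γ→W-β 5, N-δ→W-β 4, N-ε→W-β 1, N-ζ→W-β 1, N-η→W-β 3
  delivery cost 20, fixed 9 → total 29.
Compare {W-β}: delivery cost 29 + fixed 3 = 32.
Compare {W-α}: delivery cost 46 + fixed 6 = 52.

29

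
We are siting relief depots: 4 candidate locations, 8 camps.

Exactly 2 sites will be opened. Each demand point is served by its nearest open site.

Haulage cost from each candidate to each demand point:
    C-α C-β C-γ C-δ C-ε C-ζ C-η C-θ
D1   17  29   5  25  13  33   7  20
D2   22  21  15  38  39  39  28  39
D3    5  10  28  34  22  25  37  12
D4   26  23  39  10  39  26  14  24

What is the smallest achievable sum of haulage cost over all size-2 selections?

102

Open {D1, D3}.
  C-α→D3 5, C-β→D3 10, C-γ→D1 5, C-δ→D1 25, C-ε→D1 13, C-ζ→D3 25, C-η→D1 7, C-θ→D3 12  ⇒ total 102.
Compare {D1, D4}: total 121.
Compare {D3, D4}: total 126.
No size-2 selection does better; minimum is 102.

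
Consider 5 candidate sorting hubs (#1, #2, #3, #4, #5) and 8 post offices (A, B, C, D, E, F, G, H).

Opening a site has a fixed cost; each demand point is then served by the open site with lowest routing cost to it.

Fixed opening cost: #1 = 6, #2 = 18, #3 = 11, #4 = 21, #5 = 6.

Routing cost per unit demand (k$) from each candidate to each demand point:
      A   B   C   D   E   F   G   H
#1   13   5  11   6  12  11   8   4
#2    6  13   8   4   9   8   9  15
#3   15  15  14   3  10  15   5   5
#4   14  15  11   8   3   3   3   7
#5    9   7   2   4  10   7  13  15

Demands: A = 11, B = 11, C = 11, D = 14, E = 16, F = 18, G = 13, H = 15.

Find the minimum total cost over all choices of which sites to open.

448

Open {#1, #2, #3, #4, #5}: assign each demand point to its cheapest open site.
  A→#2 11×6=66, B→#1 11×5=55, C→#5 11×2=22, D→#3 14×3=42, E→#4 16×3=48, F→#4 18×3=54, G→#4 13×3=39, H→#1 15×4=60
  routing cost 386, fixed 62 → total 448.
Compare {#1, #2, #4, #5}: routing cost 400 + fixed 51 = 451.
Compare {#1, #3, #4, #5}: routing cost 419 + fixed 44 = 463.
Compare {#1, #4, #5}: routing cost 433 + fixed 33 = 466.
All other subsets cost ≥ 451. Minimum total cost: 448.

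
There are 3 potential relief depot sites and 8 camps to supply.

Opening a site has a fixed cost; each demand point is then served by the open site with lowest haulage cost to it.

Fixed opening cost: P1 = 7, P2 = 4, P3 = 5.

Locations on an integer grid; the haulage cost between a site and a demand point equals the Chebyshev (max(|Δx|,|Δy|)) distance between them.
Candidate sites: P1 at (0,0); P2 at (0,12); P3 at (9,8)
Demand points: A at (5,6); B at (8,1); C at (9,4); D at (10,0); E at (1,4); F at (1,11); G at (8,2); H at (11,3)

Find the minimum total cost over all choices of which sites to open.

52

Open {P2, P3}: assign each demand point to its cheapest open site.
  A→P3 4, B→P3 7, C→P3 4, D→P3 8, E→P2 8, F→P2 1, G→P3 6, H→P3 5
  haulage cost 43, fixed 9 → total 52.
Compare {P3}: haulage cost 50 + fixed 5 = 55.
Compare {P1, P2, P3}: haulage cost 39 + fixed 16 = 55.
Compare {P1, P3}: haulage cost 46 + fixed 12 = 58.
All other subsets cost ≥ 55. Minimum total cost: 52.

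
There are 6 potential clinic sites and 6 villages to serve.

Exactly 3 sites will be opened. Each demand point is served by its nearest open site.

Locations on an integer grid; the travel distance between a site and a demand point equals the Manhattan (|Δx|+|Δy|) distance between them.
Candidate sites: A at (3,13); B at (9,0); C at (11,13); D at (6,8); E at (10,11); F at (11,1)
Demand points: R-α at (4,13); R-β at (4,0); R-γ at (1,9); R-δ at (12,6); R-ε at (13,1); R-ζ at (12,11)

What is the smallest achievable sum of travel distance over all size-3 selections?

25

Open {A, E, F}.
  R-α→A 1, R-β→F 8, R-γ→A 6, R-δ→F 6, R-ε→F 2, R-ζ→E 2  ⇒ total 25.
Compare {A, B, E}: total 26.
Compare {A, C, F}: total 26.
No size-3 selection does better; minimum is 25.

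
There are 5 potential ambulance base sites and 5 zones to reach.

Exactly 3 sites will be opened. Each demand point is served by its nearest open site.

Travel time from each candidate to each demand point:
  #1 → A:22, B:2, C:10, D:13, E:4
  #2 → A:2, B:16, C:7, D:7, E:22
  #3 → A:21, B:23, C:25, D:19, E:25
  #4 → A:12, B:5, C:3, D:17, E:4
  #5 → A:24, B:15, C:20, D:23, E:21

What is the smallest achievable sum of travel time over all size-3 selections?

Open {#1, #2, #4}.
  A→#2 2, B→#1 2, C→#4 3, D→#2 7, E→#1 4  ⇒ total 18.
Compare {#2, #3, #4}: total 21.
Compare {#2, #4, #5}: total 21.
No size-3 selection does better; minimum is 18.

18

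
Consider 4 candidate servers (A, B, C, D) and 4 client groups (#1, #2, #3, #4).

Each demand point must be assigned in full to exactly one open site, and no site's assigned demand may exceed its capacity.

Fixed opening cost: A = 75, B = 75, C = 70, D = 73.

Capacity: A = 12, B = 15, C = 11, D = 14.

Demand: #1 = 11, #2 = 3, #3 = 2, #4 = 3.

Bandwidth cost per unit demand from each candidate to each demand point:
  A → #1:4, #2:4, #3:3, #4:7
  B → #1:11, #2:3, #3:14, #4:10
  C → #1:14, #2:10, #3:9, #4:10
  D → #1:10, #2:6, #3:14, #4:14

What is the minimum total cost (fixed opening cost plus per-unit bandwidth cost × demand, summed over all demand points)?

Open {A, B}; cheapest assignment that respects the capacities:
  A (cap 12, load 11): #1 — cost 11×4 = 44
  B (cap 15, load 8): #2, #3, #4 — cost 3×3 + 2×14 + 3×10 = 67
  Shipping 111, fixed 150 → total 261.
  Any other capacity-feasible assignment to {A, B} ships for at least 111.
Compare {A, C}: its best feasible assignment gives total 267.
Compare {A, D}: its best feasible assignment gives total 280.
Every other set of open sites that can feasibly serve all demand totals ≥ 267 even under its best assignment. Minimum: 261.

261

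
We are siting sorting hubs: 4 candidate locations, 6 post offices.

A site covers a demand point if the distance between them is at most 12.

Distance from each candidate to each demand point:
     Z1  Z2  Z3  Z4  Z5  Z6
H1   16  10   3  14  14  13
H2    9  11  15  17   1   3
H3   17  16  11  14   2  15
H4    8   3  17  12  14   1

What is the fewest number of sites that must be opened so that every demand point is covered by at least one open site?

Coverage sets (demand points within 12 of each site):
  H1: {Z2, Z3}
  H2: {Z1, Z2, Z5, Z6}
  H3: {Z3, Z5}
  H4: {Z1, Z2, Z4, Z6}
No single site covers all 6 demand points.
But {H3, H4} covers everything, so the minimum is 2.

2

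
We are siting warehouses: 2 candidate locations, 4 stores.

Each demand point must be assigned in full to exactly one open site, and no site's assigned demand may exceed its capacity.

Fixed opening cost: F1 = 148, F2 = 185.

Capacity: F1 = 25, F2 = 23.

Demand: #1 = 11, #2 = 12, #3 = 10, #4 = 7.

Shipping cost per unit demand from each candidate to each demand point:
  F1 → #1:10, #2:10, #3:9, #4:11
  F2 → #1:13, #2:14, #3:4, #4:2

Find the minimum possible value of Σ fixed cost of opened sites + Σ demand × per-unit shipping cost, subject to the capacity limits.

617

Open {F1, F2}; cheapest assignment that respects the capacities:
  F1 (cap 25, load 23): #1, #2 — cost 11×10 + 12×10 = 230
  F2 (cap 23, load 17): #3, #4 — cost 10×4 + 7×2 = 54
  Shipping 284, fixed 333 → total 617.
  Any other capacity-feasible assignment to {F1, F2} ships for at least 284.
Total demand is 40 and no other set of sites has combined capacity ≥ 40, so {F1, F2} is the only feasible choice of open sites. Minimum: 617.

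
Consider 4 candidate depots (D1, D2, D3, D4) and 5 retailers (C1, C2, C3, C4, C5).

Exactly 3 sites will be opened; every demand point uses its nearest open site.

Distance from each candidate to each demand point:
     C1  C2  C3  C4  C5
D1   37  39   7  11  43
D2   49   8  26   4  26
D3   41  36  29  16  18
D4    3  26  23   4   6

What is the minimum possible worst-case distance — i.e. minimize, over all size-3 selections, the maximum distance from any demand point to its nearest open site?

8

Open {D1, D2, D4}.
  Farthest demand point is C2 at distance 8 (to D2); all others are ≤ 8.
With {D2, D3, D4} the worst case is 23.
With {D1, D3, D4} the worst case is 26.
No size-3 selection achieves below 8.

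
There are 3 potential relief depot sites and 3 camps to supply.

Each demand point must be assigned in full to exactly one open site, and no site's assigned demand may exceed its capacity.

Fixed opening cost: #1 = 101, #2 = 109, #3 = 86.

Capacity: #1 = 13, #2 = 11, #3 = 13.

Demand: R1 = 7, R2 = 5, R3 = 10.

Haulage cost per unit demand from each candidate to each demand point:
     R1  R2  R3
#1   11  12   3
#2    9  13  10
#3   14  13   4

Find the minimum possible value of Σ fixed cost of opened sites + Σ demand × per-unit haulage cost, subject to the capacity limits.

Open {#1, #3}; cheapest assignment that respects the capacities:
  #1 (cap 13, load 12): R1, R2 — cost 7×11 + 5×12 = 137
  #3 (cap 13, load 10): R3 — cost 10×4 = 40
  Shipping 177, fixed 187 → total 364.
  Any other capacity-feasible assignment to {#1, #3} ships for at least 177.
Compare {#1, #2}: its best feasible assignment gives total 447.
Compare {#1, #2, #3}: its best feasible assignment gives total 454.
Every other set of open sites that can feasibly serve all demand totals ≥ 447 even under its best assignment. Minimum: 364.

364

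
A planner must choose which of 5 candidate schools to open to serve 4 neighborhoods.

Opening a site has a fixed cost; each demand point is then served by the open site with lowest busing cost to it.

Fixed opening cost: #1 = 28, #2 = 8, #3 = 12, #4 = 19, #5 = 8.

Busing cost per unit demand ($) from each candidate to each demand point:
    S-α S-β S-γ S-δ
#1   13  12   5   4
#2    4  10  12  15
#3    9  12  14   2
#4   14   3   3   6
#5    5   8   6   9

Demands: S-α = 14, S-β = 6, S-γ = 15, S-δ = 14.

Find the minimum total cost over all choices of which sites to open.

Open {#2, #3, #4}: assign each demand point to its cheapest open site.
  S-α→#2 14×4=56, S-β→#4 6×3=18, S-γ→#4 15×3=45, S-δ→#3 14×2=28
  busing cost 147, fixed 39 → total 186.
Compare {#2, #3, #4, #5}: busing cost 147 + fixed 47 = 194.
Compare {#3, #4, #5}: busing cost 161 + fixed 39 = 200.
Compare {#1, #2, #3, #4}: busing cost 147 + fixed 67 = 214.
All other subsets cost ≥ 194. Minimum total cost: 186.

186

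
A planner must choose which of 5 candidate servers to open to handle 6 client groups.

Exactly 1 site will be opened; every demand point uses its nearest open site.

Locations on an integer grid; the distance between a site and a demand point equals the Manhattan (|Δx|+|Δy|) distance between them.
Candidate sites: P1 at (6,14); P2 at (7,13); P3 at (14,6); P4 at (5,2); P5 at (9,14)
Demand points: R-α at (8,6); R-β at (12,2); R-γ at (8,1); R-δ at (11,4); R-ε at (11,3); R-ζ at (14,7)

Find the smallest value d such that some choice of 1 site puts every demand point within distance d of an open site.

Open {P3}.
  Farthest demand point is R-γ at distance 11 (to P3); all others are ≤ 11.
With {P4} the worst case is 14.
With {P5} the worst case is 15.
No size-1 selection achieves below 11.

11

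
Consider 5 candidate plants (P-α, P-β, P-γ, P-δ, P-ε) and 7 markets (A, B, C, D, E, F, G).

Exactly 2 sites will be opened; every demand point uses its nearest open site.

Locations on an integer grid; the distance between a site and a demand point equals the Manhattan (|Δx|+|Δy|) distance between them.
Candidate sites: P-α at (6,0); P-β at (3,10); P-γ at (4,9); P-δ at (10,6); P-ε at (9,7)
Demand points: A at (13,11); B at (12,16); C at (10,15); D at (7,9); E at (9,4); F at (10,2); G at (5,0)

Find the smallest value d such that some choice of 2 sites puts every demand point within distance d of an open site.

12

Open {P-α, P-δ}.
  Farthest demand point is B at distance 12 (to P-δ); all others are ≤ 12.
With {P-α, P-ε} the worst case is 12.
With {P-β, P-δ} the worst case is 12.
No size-2 selection achieves below 12.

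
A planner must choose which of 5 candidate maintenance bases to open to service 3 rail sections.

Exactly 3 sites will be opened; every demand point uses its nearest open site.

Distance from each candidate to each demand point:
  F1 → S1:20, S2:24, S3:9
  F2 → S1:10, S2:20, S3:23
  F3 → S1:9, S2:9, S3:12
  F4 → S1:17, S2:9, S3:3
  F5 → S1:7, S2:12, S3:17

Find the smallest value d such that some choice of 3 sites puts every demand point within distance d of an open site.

9

Open {F1, F2, F3}.
  Farthest demand point is S1 at distance 9 (to F3); all others are ≤ 9.
With {F1, F3, F4} the worst case is 9.
With {F1, F3, F5} the worst case is 9.
No size-3 selection achieves below 9.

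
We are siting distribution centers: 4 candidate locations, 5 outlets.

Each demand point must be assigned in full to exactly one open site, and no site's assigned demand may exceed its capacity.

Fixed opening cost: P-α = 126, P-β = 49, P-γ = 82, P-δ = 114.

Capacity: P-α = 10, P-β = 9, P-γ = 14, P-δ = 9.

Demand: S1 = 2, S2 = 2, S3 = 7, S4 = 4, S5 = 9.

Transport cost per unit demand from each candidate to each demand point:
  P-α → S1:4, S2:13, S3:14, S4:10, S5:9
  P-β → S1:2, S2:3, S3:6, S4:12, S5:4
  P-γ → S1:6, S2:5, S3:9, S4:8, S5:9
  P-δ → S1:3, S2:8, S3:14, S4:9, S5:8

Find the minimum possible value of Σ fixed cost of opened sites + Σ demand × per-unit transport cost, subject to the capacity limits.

Open {P-β, P-γ, P-δ}; cheapest assignment that respects the capacities:
  P-β (cap 9, load 9): S5 — cost 9×4 = 36
  P-γ (cap 14, load 13): S2, S3, S4 — cost 2×5 + 7×9 + 4×8 = 105
  P-δ (cap 9, load 2): S1 — cost 2×3 = 6
  Shipping 147, fixed 245 → total 392.
  Any other capacity-feasible assignment to {P-β, P-γ, P-δ} ships for at least 147.
Compare {P-α, P-β, P-γ}: its best feasible assignment gives total 406.
Compare {P-α, P-β, P-δ}: its best feasible assignment gives total 457.
Every other set of open sites that can feasibly serve all demand totals ≥ 406 even under its best assignment. Minimum: 392.

392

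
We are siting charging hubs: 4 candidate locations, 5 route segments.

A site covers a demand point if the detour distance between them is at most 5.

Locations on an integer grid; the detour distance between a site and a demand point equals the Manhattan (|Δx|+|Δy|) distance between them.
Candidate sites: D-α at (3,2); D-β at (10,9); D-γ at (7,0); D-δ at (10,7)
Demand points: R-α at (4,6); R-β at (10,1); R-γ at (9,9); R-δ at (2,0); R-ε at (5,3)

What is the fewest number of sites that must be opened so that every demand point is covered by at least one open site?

3

Coverage sets (demand points within 5 of each site):
  D-α: {R-α, R-δ, R-ε}
  D-β: {R-γ}
  D-γ: {R-β, R-δ, R-ε}
  D-δ: {R-γ}
No 2 sites suffice: every size-2 union leaves at least one demand point uncovered.
But {D-α, D-β, D-γ} covers everything, so the minimum is 3.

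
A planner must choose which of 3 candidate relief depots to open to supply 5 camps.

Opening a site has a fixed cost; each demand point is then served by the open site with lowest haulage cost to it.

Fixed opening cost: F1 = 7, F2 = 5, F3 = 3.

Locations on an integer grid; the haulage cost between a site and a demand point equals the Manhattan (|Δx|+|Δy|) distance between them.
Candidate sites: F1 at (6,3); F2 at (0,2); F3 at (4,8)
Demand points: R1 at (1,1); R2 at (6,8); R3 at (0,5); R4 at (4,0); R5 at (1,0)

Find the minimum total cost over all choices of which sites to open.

24

Open {F2, F3}: assign each demand point to its cheapest open site.
  R1→F2 2, R2→F3 2, R3→F2 3, R4→F2 6, R5→F2 3
  haulage cost 16, fixed 8 → total 24.
Compare {F1, F2}: haulage cost 18 + fixed 12 = 30.
Compare {F1, F2, F3}: haulage cost 15 + fixed 15 = 30.
Compare {F2}: haulage cost 26 + fixed 5 = 31.
All other subsets cost ≥ 30. Minimum total cost: 24.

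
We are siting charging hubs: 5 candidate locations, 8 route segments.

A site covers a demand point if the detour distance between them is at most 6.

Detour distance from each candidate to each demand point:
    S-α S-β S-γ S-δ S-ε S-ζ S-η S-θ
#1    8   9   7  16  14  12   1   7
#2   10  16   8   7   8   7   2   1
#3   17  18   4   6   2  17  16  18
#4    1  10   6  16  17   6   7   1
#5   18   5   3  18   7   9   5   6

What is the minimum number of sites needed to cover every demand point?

3

Coverage sets (demand points within 6 of each site):
  #1: {S-η}
  #2: {S-η, S-θ}
  #3: {S-γ, S-δ, S-ε}
  #4: {S-α, S-γ, S-ζ, S-θ}
  #5: {S-β, S-γ, S-η, S-θ}
No 2 sites suffice: every size-2 union leaves at least one demand point uncovered.
But {#3, #4, #5} covers everything, so the minimum is 3.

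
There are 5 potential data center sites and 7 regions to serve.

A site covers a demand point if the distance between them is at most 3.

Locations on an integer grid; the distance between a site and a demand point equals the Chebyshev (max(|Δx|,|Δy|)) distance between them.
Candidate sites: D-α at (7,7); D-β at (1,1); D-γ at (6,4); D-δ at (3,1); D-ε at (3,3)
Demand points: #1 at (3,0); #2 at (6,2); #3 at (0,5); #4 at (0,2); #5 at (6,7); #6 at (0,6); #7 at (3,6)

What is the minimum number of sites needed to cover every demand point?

Coverage sets (demand points within 3 of each site):
  D-α: {#5}
  D-β: {#1, #4}
  D-γ: {#2, #5, #7}
  D-δ: {#1, #2, #4}
  D-ε: {#1, #2, #3, #4, #6, #7}
No single site covers all 7 demand points.
But {D-α, D-ε} covers everything, so the minimum is 2.

2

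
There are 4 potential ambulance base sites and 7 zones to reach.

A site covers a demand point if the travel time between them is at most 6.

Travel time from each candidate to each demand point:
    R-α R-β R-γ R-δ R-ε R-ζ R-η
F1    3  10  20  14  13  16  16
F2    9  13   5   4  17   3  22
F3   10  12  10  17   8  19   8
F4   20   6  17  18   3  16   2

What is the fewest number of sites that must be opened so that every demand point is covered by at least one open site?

Coverage sets (demand points within 6 of each site):
  F1: {R-α}
  F2: {R-γ, R-δ, R-ζ}
  F3: {}
  F4: {R-β, R-ε, R-η}
No 2 sites suffice: every size-2 union leaves at least one demand point uncovered.
But {F1, F2, F4} covers everything, so the minimum is 3.

3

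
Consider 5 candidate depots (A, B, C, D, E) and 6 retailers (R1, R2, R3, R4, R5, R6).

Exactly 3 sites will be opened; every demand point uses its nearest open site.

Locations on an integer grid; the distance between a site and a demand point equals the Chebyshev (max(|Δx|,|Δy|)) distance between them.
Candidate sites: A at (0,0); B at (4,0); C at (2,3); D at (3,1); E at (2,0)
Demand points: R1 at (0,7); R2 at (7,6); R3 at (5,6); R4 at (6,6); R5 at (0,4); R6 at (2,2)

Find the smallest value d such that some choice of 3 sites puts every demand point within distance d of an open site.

5

Open {A, B, C}.
  Farthest demand point is R2 at distance 5 (to C); all others are ≤ 5.
With {A, C, D} the worst case is 5.
With {A, C, E} the worst case is 5.
No size-3 selection achieves below 5.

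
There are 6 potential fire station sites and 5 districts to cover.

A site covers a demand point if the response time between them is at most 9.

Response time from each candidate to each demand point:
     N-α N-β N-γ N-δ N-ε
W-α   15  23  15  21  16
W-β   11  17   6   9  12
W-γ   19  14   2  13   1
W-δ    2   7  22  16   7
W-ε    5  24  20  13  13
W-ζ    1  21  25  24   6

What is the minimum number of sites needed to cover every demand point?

2

Coverage sets (demand points within 9 of each site):
  W-α: {}
  W-β: {N-γ, N-δ}
  W-γ: {N-γ, N-ε}
  W-δ: {N-α, N-β, N-ε}
  W-ε: {N-α}
  W-ζ: {N-α, N-ε}
No single site covers all 5 demand points.
But {W-β, W-δ} covers everything, so the minimum is 2.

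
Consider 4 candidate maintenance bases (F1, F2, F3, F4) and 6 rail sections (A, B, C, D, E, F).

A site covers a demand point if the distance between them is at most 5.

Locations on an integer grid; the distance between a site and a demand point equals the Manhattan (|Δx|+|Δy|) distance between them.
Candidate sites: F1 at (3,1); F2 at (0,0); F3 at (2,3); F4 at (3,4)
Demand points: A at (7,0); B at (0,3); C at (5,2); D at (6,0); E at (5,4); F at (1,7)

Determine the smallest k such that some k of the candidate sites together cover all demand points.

Coverage sets (demand points within 5 of each site):
  F1: {A, B, C, D, E}
  F2: {B}
  F3: {B, C, E, F}
  F4: {B, C, E, F}
No single site covers all 6 demand points.
But {F1, F3} covers everything, so the minimum is 2.

2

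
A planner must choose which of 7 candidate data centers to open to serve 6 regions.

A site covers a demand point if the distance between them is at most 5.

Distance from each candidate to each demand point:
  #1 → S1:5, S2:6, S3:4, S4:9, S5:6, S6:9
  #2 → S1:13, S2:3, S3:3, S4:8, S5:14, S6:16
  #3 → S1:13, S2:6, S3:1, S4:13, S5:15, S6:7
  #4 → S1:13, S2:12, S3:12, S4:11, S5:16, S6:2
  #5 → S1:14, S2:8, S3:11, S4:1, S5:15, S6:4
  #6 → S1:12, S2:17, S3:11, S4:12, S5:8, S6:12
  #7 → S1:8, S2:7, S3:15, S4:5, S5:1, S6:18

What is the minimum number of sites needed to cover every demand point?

4

Coverage sets (demand points within 5 of each site):
  #1: {S1, S3}
  #2: {S2, S3}
  #3: {S3}
  #4: {S6}
  #5: {S4, S6}
  #6: {}
  #7: {S4, S5}
No 3 sites suffice: every size-3 union leaves at least one demand point uncovered.
But {#1, #2, #4, #7} covers everything, so the minimum is 4.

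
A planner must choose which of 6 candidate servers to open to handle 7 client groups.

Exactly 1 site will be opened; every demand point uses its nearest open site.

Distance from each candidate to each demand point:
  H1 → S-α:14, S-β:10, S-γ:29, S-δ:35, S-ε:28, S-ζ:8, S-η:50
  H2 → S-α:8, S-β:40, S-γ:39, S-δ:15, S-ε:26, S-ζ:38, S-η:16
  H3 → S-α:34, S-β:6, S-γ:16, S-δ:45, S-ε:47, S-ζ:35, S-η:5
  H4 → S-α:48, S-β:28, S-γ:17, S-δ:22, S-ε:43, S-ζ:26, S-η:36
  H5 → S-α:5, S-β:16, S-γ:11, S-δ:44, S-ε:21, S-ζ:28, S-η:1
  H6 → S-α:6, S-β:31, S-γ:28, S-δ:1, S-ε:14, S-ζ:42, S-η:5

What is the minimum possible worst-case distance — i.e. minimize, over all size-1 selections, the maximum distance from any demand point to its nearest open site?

40

Open {H2}.
  Farthest demand point is S-β at distance 40 (to H2); all others are ≤ 40.
With {H6} the worst case is 42.
With {H5} the worst case is 44.
No size-1 selection achieves below 40.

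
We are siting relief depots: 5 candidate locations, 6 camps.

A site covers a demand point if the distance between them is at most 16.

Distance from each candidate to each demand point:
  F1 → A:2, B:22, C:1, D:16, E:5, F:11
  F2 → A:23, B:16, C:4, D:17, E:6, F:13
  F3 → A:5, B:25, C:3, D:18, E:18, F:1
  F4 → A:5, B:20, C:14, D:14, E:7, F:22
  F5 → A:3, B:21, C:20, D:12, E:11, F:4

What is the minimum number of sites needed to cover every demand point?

2

Coverage sets (demand points within 16 of each site):
  F1: {A, C, D, E, F}
  F2: {B, C, E, F}
  F3: {A, C, F}
  F4: {A, C, D, E}
  F5: {A, D, E, F}
No single site covers all 6 demand points.
But {F1, F2} covers everything, so the minimum is 2.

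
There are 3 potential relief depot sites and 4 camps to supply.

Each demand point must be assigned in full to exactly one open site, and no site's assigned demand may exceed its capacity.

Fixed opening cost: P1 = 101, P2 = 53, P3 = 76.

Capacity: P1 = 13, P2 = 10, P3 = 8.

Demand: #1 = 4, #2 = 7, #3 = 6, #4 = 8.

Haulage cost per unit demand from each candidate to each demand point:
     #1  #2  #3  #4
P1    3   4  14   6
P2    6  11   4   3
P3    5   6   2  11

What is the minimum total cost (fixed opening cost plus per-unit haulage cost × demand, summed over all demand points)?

Open {P1, P2, P3}; cheapest assignment that respects the capacities:
  P1 (cap 13, load 11): #1, #2 — cost 4×3 + 7×4 = 40
  P2 (cap 10, load 8): #4 — cost 8×3 = 24
  P3 (cap 8, load 6): #3 — cost 6×2 = 12
  Shipping 76, fixed 230 → total 306.
  Any other capacity-feasible assignment to {P1, P2, P3} ships for at least 76.
Total demand is 25 and no other set of sites has combined capacity ≥ 25, so {P1, P2, P3} is the only feasible choice of open sites. Minimum: 306.

306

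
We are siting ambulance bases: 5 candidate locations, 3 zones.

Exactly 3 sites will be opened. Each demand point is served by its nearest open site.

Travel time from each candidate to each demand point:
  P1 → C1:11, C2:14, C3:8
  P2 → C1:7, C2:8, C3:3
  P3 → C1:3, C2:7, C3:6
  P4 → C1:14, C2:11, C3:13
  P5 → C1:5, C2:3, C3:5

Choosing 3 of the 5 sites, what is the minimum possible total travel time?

Open {P2, P3, P5}.
  C1→P3 3, C2→P5 3, C3→P2 3  ⇒ total 9.
Compare {P1, P2, P5}: total 11.
Compare {P1, P3, P5}: total 11.
No size-3 selection does better; minimum is 9.

9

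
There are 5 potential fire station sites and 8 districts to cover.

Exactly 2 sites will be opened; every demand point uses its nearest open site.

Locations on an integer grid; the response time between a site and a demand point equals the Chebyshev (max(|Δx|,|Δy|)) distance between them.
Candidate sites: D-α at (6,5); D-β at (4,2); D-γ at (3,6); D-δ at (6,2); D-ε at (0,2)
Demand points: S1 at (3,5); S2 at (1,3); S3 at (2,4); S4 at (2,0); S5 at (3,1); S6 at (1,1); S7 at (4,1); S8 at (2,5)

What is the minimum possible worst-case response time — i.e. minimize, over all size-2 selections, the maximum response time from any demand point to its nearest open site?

Open {D-α, D-β}.
  Farthest demand point is S1 at response time 3 (to D-α); all others are ≤ 3.
With {D-β, D-γ} the worst case is 3.
With {D-β, D-δ} the worst case is 3.
No size-2 selection achieves below 3.

3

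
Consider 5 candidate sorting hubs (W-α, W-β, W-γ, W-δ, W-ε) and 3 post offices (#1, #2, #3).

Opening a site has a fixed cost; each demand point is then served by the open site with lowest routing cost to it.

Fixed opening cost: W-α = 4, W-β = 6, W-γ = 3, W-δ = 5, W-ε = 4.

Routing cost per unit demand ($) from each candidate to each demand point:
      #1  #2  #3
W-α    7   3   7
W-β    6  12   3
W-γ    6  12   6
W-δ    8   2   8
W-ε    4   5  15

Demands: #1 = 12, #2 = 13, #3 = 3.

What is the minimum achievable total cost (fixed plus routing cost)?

Open {W-β, W-δ, W-ε}: assign each demand point to its cheapest open site.
  #1→W-ε 12×4=48, #2→W-δ 13×2=26, #3→W-β 3×3=9
  routing cost 83, fixed 15 → total 98.
Compare {W-β, W-γ, W-δ, W-ε}: routing cost 83 + fixed 18 = 101.
Compare {W-α, W-β, W-δ, W-ε}: routing cost 83 + fixed 19 = 102.
Compare {W-γ, W-δ, W-ε}: routing cost 92 + fixed 12 = 104.
All other subsets cost ≥ 101. Minimum total cost: 98.

98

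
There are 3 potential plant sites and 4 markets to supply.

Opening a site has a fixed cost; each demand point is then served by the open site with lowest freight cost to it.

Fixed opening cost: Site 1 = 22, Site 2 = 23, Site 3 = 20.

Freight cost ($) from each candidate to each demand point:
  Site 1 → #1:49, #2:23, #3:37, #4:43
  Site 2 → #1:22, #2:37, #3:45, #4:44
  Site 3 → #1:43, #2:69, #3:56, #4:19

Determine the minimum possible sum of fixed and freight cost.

164

Open {Site 1, Site 3}: assign each demand point to its cheapest open site.
  #1→Site 3 43, #2→Site 1 23, #3→Site 1 37, #4→Site 3 19
  freight cost 122, fixed 42 → total 164.
Compare {Site 2, Site 3}: freight cost 123 + fixed 43 = 166.
Compare {Site 1, Site 2, Site 3}: freight cost 101 + fixed 65 = 166.
Compare {Site 1, Site 2}: freight cost 125 + fixed 45 = 170.
All other subsets cost ≥ 166. Minimum total cost: 164.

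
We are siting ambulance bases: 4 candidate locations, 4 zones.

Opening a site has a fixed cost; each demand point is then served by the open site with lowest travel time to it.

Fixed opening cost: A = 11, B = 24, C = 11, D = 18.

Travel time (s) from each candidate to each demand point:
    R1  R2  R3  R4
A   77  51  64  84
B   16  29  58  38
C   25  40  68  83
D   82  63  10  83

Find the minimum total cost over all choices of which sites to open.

135

Open {B, D}: assign each demand point to its cheapest open site.
  R1→B 16, R2→B 29, R3→D 10, R4→B 38
  travel time 93, fixed 42 → total 135.
Compare {A, B, D}: travel time 93 + fixed 53 = 146.
Compare {B, C, D}: travel time 93 + fixed 53 = 146.
Compare {A, B, C, D}: travel time 93 + fixed 64 = 157.
All other subsets cost ≥ 146. Minimum total cost: 135.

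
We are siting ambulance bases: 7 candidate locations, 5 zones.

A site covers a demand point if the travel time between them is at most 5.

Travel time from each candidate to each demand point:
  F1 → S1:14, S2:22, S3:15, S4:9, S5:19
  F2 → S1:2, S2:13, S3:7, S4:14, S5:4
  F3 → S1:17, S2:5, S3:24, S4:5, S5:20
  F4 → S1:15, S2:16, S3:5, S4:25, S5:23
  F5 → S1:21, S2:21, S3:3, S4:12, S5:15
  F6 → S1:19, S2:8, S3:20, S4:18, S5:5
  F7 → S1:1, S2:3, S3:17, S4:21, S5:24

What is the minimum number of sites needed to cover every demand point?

Coverage sets (demand points within 5 of each site):
  F1: {}
  F2: {S1, S5}
  F3: {S2, S4}
  F4: {S3}
  F5: {S3}
  F6: {S5}
  F7: {S1, S2}
No 2 sites suffice: every size-2 union leaves at least one demand point uncovered.
But {F2, F3, F4} covers everything, so the minimum is 3.

3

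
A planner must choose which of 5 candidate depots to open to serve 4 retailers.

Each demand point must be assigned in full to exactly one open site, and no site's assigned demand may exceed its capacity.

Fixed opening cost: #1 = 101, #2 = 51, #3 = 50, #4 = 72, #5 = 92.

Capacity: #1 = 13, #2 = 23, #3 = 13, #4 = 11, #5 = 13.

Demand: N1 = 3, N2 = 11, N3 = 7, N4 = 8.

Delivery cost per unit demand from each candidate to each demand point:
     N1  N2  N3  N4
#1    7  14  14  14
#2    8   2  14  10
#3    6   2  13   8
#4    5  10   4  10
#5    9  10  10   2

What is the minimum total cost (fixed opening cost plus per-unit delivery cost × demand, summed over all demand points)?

268

Open {#2, #4}; cheapest assignment that respects the capacities:
  #2 (cap 23, load 19): N2, N4 — cost 11×2 + 8×10 = 102
  #4 (cap 11, load 10): N1, N3 — cost 3×5 + 7×4 = 43
  Shipping 145, fixed 123 → total 268.
  Any other capacity-feasible assignment to {#2, #4} ships for at least 145.
Compare {#3, #4, #5}: its best feasible assignment gives total 295.
Compare {#2, #4, #5}: its best feasible assignment gives total 296.
Every other set of open sites that can feasibly serve all demand totals ≥ 295 even under its best assignment. Minimum: 268.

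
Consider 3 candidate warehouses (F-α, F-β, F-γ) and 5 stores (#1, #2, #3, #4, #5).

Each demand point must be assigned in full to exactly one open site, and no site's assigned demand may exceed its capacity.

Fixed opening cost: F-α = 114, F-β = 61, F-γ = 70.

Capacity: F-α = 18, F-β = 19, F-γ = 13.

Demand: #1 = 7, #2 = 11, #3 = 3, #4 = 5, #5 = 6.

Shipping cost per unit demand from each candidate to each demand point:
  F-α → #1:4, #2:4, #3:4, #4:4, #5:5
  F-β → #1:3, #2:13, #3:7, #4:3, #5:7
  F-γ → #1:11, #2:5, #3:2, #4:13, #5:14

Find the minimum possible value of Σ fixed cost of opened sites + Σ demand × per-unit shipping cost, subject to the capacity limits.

Open {F-α, F-β}; cheapest assignment that respects the capacities:
  F-α (cap 18, load 17): #2, #5 — cost 11×4 + 6×5 = 74
  F-β (cap 19, load 15): #1, #3, #4 — cost 7×3 + 3×7 + 5×3 = 57
  Shipping 131, fixed 175 → total 306.
  Any other capacity-feasible assignment to {F-α, F-β} ships for at least 131.
Compare {F-α, F-β, F-γ}: its best feasible assignment gives total 361.
Compare {F-β, F-γ}: its best feasible assignment gives total 471.
Every other set of open sites that can feasibly serve all demand totals ≥ 361 even under its best assignment. Minimum: 306.

306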